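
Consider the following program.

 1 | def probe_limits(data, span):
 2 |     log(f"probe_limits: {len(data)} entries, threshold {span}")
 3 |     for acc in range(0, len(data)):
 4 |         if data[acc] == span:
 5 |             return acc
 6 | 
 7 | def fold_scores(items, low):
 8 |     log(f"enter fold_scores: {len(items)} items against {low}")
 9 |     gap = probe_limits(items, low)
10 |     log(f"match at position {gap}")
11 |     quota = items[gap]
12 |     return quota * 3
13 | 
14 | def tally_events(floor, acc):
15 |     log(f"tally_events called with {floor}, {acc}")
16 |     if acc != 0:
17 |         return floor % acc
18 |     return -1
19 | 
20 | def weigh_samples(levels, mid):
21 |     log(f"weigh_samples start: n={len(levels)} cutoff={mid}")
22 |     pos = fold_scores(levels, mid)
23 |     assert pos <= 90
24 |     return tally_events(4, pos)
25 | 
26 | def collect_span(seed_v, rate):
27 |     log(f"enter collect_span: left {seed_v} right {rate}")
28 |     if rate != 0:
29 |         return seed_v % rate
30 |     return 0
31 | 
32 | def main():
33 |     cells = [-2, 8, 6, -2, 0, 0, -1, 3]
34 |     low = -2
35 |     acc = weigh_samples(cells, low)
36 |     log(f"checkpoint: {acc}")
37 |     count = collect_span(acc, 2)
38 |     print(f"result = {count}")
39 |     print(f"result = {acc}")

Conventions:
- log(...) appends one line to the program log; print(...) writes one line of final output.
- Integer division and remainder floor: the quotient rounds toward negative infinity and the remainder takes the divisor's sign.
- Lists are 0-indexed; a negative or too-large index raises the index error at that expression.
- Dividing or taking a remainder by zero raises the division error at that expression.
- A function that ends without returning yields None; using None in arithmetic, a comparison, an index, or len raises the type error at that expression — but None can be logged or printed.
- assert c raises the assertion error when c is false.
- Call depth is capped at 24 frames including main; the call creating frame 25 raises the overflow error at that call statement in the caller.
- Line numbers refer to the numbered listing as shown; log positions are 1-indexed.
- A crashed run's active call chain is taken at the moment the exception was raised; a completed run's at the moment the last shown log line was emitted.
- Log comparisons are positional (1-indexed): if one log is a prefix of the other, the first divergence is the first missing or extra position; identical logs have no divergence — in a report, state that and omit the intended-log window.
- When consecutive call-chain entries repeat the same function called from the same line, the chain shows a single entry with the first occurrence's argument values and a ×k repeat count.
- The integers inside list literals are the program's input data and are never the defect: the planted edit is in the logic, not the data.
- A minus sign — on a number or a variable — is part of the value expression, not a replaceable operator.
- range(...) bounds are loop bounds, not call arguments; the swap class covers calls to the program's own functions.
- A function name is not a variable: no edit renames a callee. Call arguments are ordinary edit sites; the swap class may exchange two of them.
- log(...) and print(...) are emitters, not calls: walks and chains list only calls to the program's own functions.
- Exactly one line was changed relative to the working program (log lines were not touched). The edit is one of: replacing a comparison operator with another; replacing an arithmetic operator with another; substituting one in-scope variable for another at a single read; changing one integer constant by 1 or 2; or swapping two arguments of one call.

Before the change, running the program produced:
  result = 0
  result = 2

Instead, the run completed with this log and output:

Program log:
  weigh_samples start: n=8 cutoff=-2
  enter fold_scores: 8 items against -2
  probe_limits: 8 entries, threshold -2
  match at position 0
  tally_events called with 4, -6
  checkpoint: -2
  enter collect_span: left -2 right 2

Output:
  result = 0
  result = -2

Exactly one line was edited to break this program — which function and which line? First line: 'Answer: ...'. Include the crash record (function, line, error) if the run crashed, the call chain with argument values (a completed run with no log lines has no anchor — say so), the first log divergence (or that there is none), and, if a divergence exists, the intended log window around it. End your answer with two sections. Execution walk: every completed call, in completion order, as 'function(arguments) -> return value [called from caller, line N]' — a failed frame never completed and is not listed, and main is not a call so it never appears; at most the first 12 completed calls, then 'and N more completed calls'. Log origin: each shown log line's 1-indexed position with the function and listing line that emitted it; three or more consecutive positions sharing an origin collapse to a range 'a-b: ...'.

Answer: the defect is in weigh_samples at line 24.
Key observation: At log position 5 the runs split — shown 'tally_events called with 4, -6', but the working version logs 'tally_events called with -6, 4'.
Call chain: main -> collect_span(-2, 2) (called at line 37).
First divergence: position 5; shown 'tally_events called with 4, -6' vs intended 'tally_events called with -6, 4'.
Intended log window:
  3: probe_limits: 8 entries, threshold -2
  4: match at position 0
  5: tally_events called with -6, 4
  6: checkpoint: 2
Execution walk:
  probe_limits([-2, 8, 6, -2, 0, 0, -1, 3], -2) -> 0  [called from fold_scores, line 9]
  fold_scores([-2, 8, 6, -2, 0, 0, -1, 3], -2) -> -6  [called from weigh_samples, line 22]
  tally_events(4, -6) -> -2  [called from weigh_samples, line 24]
  weigh_samples([-2, 8, 6, -2, 0, 0, -1, 3], -2) -> -2  [called from main, line 35]
  collect_span(-2, 2) -> 0  [called from main, line 37]
Log line origins:
  1: logged in weigh_samples at line 21
  2: logged in fold_scores at line 8
  3: logged in probe_limits at line 2
  4: logged in fold_scores at line 10
  5: logged in tally_events at line 15
  6: logged in main at line 36
  7: logged in collect_span at line 27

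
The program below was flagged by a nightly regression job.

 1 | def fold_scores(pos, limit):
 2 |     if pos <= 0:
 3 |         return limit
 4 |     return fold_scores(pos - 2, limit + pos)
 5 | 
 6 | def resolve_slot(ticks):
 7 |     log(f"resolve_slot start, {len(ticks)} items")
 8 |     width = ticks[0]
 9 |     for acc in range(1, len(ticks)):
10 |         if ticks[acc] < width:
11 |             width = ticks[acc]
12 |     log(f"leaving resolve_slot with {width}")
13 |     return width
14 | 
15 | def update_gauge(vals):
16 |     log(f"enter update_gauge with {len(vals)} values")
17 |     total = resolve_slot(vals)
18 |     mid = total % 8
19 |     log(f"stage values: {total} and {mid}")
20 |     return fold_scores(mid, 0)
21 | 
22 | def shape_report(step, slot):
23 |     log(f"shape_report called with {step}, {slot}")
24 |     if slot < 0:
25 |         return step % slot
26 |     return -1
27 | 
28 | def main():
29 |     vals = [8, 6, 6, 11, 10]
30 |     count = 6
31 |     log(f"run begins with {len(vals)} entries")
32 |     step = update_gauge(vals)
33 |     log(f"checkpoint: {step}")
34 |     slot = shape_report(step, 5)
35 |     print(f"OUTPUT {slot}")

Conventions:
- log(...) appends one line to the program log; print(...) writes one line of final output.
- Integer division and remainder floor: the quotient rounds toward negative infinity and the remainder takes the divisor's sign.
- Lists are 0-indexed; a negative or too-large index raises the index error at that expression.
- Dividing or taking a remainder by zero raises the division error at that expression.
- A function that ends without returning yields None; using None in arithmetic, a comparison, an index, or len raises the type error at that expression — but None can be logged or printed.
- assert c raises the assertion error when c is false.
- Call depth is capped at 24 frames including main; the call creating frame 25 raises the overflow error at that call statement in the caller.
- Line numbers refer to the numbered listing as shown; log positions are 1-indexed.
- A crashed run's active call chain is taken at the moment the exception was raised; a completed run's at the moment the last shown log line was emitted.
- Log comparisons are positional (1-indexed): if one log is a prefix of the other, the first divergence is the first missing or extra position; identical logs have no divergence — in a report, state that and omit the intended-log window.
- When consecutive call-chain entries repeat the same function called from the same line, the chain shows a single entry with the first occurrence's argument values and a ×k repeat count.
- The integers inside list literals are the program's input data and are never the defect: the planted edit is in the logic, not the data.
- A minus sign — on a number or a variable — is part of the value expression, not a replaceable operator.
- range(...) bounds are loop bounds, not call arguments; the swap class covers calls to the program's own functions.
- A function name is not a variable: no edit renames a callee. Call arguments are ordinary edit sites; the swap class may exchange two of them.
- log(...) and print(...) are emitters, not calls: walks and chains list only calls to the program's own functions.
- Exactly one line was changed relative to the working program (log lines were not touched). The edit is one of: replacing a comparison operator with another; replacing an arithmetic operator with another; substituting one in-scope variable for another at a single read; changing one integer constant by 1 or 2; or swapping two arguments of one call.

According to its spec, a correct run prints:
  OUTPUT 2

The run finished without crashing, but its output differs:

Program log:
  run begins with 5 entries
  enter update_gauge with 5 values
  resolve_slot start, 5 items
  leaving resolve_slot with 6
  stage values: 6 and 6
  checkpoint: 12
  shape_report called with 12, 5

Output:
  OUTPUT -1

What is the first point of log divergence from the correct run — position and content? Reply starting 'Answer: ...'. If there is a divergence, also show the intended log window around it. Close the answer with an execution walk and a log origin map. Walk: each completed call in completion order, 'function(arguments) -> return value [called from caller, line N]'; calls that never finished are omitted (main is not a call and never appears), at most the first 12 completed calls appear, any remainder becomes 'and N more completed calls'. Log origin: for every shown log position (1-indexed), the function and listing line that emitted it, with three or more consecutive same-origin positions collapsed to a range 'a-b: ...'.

Answer: none; the two logs match at every position.
Execution walk:
  resolve_slot([8, 6, 6, 11, 10]) -> 6  [called from update_gauge, line 17]
  fold_scores(0, 12) -> 12  [called from fold_scores, line 4]
  fold_scores(2, 10) -> 12  [called from fold_scores, line 4]
  fold_scores(4, 6) -> 12  [called from fold_scores, line 4]
  fold_scores(6, 0) -> 12  [called from update_gauge, line 20]
  update_gauge([8, 6, 6, 11, 10]) -> 12  [called from main, line 32]
  shape_report(12, 5) -> -1  [called from main, line 34]
Origin of each log line:
  1 — main, line 31
  2 — update_gauge, line 16
  3 — resolve_slot, line 7
  4 — resolve_slot, line 12
  5 — update_gauge, line 19
  6 — main, line 33
  7 — shape_report, line 23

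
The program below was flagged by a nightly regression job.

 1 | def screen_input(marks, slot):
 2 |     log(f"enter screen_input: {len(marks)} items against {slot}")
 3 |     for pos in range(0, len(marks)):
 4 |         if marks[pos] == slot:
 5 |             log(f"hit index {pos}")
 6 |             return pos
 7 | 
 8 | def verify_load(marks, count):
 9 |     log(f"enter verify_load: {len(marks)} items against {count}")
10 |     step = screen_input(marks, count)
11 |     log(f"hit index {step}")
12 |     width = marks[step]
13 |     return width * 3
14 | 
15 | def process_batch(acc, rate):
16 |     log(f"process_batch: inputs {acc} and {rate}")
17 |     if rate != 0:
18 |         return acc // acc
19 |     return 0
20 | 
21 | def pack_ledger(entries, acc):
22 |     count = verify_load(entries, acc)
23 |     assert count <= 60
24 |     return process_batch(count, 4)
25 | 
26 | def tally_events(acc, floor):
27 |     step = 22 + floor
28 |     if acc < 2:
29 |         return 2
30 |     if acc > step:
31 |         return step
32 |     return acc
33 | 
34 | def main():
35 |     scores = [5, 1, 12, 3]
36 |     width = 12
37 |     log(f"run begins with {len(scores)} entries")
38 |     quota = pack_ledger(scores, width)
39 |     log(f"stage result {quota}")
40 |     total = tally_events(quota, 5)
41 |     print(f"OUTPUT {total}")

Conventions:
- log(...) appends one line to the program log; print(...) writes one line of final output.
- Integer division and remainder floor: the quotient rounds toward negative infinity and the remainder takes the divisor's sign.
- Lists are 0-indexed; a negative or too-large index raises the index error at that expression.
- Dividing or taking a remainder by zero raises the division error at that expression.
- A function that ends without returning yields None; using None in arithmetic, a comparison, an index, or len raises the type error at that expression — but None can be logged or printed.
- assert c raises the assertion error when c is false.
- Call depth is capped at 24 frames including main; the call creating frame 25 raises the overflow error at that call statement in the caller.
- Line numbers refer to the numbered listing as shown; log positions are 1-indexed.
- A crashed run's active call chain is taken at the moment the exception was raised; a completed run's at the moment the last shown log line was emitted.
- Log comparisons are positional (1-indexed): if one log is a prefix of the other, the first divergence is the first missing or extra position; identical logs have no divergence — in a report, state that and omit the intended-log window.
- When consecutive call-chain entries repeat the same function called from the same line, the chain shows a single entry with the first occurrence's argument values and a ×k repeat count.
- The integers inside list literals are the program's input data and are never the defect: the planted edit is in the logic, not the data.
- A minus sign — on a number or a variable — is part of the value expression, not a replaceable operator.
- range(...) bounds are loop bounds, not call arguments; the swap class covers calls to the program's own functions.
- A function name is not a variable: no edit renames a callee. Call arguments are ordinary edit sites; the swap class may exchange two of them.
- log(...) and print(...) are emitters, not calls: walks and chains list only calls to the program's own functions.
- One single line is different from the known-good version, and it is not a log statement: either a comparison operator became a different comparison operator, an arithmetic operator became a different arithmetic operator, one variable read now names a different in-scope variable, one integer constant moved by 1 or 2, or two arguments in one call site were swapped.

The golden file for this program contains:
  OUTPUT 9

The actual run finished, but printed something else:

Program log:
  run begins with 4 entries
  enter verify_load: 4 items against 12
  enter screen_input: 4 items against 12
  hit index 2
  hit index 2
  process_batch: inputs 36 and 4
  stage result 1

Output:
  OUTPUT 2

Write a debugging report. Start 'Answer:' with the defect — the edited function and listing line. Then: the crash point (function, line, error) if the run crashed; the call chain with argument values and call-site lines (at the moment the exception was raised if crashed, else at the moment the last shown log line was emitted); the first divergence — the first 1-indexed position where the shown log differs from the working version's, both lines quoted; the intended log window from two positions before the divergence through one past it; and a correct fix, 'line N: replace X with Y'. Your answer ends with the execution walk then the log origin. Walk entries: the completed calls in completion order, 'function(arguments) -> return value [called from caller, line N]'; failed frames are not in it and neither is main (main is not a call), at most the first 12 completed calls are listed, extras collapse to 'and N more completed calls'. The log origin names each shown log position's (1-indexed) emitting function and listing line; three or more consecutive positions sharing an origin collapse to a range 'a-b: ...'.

Answer: the defect is in process_batch at line 18.
Key observation: The log first diverges at position 7: the faulty run prints 'stage result 1' where the working version prints 'stage result 9'.
Call chain: main.
First divergence: at position 7 the run shows 'stage result 1' where the working version logs 'stage result 9'.
Intended log window:
  5: hit index 2
  6: process_batch: inputs 36 and 4
  7: stage result 9
Execution walk:
  screen_input([5, 1, 12, 3], 12) -> 2  [called from verify_load, line 10]
  verify_load([5, 1, 12, 3], 12) -> 36  [called from pack_ledger, line 22]
  process_batch(36, 4) -> 1  [called from pack_ledger, line 24]
  pack_ledger([5, 1, 12, 3], 12) -> 1  [called from main, line 38]
  tally_events(1, 5) -> 2  [called from main, line 40]
Log origin:
  1: from main, line 37
  2: from verify_load, line 9
  3: from screen_input, line 2
  4: from screen_input, line 5
  5: from verify_load, line 11
  6: from process_batch, line 16
  7: from main, line 39
A correct fix: line 18: replace `acc // acc` with `acc // rate`.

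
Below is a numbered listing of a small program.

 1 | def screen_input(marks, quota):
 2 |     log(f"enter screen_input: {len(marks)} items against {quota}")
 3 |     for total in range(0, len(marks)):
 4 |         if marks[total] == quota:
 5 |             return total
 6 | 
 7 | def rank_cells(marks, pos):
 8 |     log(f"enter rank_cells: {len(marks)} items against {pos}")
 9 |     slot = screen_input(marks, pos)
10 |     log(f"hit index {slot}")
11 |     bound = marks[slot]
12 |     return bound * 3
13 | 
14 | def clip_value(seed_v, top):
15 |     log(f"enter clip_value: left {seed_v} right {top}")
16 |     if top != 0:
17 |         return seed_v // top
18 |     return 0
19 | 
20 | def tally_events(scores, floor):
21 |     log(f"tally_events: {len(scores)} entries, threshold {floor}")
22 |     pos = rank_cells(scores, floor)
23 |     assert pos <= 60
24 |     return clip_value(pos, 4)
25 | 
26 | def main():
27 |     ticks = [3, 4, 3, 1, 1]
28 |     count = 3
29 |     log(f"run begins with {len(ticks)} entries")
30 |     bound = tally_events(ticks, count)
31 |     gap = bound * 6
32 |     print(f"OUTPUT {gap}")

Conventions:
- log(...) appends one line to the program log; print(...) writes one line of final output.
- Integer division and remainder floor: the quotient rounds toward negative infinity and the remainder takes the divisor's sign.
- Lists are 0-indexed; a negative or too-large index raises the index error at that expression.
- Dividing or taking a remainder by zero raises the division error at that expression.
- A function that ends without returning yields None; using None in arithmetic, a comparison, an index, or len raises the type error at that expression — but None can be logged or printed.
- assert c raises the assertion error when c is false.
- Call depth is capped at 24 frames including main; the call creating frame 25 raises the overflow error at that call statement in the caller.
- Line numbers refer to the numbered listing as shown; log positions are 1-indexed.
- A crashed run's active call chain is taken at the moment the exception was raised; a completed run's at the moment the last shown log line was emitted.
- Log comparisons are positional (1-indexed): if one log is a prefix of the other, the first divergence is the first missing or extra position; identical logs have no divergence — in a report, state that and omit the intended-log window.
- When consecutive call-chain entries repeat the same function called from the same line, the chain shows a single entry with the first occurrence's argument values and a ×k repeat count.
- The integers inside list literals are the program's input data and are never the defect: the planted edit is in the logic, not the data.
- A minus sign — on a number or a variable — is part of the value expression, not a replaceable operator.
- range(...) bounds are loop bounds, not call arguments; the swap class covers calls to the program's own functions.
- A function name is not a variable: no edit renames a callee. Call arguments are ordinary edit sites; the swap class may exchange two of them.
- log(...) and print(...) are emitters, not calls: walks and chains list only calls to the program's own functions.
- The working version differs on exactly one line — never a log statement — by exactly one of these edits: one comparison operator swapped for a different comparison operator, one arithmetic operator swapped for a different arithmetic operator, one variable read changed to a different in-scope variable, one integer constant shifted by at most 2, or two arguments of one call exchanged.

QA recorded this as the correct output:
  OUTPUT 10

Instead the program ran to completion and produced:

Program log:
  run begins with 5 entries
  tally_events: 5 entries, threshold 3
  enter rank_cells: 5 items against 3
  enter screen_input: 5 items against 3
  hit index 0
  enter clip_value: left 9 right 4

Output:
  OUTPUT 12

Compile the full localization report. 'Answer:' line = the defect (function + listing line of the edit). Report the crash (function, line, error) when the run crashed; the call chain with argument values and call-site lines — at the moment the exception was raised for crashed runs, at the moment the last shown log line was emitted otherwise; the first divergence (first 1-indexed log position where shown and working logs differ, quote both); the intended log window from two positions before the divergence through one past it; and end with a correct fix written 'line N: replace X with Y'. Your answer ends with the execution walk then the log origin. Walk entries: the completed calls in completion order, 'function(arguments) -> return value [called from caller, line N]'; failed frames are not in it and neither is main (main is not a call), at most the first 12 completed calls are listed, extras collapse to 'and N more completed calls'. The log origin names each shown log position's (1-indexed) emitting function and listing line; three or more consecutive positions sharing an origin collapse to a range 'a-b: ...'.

Answer: the defect is in main at line 31.
Key observation: Every logged value matches the working version; the printed result is what differs.
Call chain: main -> tally_events([3, 4, 3, 1, 1], 3) (called at line 30) -> clip_value(9, 4) (called at line 24).
First divergence: none; the two logs match at every position.
Execution walk:
  screen_input([3, 4, 3, 1, 1], 3) -> 0  [called from rank_cells, line 9]
  rank_cells([3, 4, 3, 1, 1], 3) -> 9  [called from tally_events, line 22]
  clip_value(9, 4) -> 2  [called from tally_events, line 24]
  tally_events([3, 4, 3, 1, 1], 3) -> 2  [called from main, line 30]
Log origins:
  1: from main, line 29
  2: from tally_events, line 21
  3: from rank_cells, line 8
  4: from screen_input, line 2
  5: from rank_cells, line 10
  6: from clip_value, line 15
A correct fix: line 31: replace `6` with `5`.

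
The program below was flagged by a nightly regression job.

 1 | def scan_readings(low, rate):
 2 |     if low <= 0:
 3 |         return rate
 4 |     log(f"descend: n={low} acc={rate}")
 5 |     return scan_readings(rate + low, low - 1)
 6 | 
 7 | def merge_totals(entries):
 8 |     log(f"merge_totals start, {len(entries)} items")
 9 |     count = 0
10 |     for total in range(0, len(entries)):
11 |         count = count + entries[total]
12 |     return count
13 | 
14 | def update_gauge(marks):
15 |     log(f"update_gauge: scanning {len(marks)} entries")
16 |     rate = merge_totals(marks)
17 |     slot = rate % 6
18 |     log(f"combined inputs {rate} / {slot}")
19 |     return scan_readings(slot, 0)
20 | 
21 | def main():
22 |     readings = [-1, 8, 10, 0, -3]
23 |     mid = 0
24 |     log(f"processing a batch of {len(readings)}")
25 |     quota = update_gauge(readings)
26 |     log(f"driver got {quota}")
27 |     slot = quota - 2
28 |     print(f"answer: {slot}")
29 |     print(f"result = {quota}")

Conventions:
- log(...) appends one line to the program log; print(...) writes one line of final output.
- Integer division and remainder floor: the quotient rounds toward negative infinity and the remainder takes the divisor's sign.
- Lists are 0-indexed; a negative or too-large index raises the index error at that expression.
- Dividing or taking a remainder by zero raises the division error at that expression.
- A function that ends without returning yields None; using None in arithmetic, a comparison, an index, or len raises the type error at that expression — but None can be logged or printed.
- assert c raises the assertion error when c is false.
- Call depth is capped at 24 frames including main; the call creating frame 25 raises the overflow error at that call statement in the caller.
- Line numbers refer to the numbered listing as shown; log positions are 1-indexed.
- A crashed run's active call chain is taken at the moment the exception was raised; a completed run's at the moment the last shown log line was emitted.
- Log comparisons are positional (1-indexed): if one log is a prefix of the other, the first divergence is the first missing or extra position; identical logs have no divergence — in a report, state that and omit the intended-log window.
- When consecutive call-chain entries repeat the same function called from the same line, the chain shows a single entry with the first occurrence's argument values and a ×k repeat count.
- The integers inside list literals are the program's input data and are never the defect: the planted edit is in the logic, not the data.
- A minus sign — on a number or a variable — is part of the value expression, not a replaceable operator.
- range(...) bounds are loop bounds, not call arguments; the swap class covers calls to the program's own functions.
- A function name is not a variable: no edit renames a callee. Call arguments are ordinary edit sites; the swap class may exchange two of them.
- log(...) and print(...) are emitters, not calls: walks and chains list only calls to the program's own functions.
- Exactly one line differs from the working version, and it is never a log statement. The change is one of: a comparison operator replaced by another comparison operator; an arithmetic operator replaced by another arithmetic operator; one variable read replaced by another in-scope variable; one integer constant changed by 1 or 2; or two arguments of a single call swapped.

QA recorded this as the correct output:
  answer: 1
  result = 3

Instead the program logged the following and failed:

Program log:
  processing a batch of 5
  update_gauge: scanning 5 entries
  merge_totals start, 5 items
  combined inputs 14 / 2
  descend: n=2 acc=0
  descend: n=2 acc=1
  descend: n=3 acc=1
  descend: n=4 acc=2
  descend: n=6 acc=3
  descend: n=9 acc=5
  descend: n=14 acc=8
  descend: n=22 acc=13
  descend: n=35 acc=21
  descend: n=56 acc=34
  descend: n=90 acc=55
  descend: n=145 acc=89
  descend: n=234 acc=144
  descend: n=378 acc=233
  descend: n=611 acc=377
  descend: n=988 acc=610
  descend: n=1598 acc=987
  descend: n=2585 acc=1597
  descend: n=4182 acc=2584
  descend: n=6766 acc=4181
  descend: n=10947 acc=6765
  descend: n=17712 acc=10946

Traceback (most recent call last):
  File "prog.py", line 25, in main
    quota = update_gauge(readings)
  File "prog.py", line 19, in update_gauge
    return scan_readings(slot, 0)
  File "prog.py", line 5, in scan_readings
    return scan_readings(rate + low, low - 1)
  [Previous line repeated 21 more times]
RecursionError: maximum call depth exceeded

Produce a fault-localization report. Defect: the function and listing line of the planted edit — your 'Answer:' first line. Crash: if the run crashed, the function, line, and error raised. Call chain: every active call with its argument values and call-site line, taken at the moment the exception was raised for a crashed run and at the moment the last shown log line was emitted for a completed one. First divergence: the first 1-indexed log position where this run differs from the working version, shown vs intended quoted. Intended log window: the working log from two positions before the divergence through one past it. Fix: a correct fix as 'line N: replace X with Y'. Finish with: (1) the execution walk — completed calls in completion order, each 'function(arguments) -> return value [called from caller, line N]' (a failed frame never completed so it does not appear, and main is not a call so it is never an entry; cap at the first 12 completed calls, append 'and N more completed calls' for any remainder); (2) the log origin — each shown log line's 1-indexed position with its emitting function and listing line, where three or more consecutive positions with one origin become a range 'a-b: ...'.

Answer: the defect is in scan_readings at line 5.
Key fact: At log position 6 the runs split — shown 'descend: n=2 acc=1', but the working version logs 'descend: n=1 acc=2'.
Crash: scan_readings, line 5, RecursionError.
Call chain: main -> update_gauge([-1, 8, 10, 0, -3]) (called at line 25) -> scan_readings(2, 0) (called at line 19) -> scan_readings(2, 1) (called at line 5) ×21.
First divergence: at position 6 the run shows 'descend: n=2 acc=1' where the working version logs 'descend: n=1 acc=2'.
Intended log window:
  4: combined inputs 14 / 2
  5: descend: n=2 acc=0
  6: descend: n=1 acc=2
  7: driver got 3
Execution walk:
  merge_totals([-1, 8, 10, 0, -3]) -> 14  [called from update_gauge, line 16]
Log line origins:
  1: emitted by main (line 24)
  2: emitted by update_gauge (line 15)
  3: emitted by merge_totals (line 8)
  4: emitted by update_gauge (line 18)
  5-26: emitted by scan_readings (line 4)
A correct fix: line 5: replace `scan_readings(rate + low, low - 1)` with `scan_readings(low - 1, rate + low)`.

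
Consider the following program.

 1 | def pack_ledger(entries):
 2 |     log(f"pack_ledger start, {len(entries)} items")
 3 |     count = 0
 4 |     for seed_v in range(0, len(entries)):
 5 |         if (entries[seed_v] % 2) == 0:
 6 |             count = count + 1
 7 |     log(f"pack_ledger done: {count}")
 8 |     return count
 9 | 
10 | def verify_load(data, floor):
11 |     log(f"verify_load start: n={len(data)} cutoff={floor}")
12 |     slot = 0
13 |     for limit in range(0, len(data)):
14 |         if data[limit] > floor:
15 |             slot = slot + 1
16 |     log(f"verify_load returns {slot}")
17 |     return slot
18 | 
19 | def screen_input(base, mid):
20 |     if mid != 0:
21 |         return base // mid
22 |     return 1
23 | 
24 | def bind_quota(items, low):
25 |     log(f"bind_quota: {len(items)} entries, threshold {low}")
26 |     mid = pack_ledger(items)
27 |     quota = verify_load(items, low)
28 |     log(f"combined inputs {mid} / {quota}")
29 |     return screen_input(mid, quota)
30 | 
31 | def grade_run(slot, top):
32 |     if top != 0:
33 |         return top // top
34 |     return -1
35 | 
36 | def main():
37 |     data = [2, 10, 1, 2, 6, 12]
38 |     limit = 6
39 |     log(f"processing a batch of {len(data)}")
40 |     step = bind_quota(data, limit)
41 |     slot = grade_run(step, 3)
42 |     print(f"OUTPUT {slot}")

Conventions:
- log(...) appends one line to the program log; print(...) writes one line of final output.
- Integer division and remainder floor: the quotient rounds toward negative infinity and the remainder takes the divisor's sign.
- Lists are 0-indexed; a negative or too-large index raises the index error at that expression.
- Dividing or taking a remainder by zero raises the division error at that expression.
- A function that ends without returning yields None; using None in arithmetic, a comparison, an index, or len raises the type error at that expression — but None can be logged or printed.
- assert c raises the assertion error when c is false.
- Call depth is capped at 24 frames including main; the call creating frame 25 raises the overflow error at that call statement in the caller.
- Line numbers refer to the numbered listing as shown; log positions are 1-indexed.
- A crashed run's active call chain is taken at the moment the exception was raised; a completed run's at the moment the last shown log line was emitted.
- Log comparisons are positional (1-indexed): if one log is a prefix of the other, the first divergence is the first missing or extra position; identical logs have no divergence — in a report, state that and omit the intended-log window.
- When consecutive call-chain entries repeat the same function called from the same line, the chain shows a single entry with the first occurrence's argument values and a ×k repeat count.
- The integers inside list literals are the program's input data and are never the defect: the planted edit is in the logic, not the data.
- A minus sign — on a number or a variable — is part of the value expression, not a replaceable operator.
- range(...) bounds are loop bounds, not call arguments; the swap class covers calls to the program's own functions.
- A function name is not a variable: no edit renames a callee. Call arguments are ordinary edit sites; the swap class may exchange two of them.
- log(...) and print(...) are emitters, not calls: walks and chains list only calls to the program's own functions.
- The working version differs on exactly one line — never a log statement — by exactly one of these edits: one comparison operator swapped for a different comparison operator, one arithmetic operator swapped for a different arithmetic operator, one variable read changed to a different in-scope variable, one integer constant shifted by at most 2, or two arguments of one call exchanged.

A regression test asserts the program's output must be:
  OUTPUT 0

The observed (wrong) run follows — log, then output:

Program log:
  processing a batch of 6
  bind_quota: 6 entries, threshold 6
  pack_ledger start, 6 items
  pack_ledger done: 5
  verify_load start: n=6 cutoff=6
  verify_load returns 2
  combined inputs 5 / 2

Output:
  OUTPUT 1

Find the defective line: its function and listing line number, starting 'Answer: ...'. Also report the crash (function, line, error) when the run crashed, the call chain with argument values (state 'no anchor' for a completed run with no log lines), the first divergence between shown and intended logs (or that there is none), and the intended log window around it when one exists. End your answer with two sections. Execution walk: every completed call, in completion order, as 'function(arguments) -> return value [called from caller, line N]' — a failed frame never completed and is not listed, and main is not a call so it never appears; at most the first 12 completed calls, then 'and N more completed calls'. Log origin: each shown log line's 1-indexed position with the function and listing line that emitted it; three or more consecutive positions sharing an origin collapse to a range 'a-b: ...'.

Answer: the defect is in grade_run at line 33.
The tell: Every logged value matches the working version; the printed result is what differs.
Call chain: main -> bind_quota([2, 10, 1, 2, 6, 12], 6) (called at line 40).
First divergence: none; the two logs match at every position.
Execution walk:
  pack_ledger([2, 10, 1, 2, 6, 12]) -> 5  [called from bind_quota, line 26]
  verify_load([2, 10, 1, 2, 6, 12], 6) -> 2  [called from bind_quota, line 27]
  screen_input(5, 2) -> 2  [called from bind_quota, line 29]
  bind_quota([2, 10, 1, 2, 6, 12], 6) -> 2  [called from main, line 40]
  grade_run(2, 3) -> 1  [called from main, line 41]
Log line origins:
  1 — main, line 39
  2 — bind_quota, line 25
  3 — pack_ledger, line 2
  4 — pack_ledger, line 7
  5 — verify_load, line 11
  6 — verify_load, line 16
  7 — bind_quota, line 28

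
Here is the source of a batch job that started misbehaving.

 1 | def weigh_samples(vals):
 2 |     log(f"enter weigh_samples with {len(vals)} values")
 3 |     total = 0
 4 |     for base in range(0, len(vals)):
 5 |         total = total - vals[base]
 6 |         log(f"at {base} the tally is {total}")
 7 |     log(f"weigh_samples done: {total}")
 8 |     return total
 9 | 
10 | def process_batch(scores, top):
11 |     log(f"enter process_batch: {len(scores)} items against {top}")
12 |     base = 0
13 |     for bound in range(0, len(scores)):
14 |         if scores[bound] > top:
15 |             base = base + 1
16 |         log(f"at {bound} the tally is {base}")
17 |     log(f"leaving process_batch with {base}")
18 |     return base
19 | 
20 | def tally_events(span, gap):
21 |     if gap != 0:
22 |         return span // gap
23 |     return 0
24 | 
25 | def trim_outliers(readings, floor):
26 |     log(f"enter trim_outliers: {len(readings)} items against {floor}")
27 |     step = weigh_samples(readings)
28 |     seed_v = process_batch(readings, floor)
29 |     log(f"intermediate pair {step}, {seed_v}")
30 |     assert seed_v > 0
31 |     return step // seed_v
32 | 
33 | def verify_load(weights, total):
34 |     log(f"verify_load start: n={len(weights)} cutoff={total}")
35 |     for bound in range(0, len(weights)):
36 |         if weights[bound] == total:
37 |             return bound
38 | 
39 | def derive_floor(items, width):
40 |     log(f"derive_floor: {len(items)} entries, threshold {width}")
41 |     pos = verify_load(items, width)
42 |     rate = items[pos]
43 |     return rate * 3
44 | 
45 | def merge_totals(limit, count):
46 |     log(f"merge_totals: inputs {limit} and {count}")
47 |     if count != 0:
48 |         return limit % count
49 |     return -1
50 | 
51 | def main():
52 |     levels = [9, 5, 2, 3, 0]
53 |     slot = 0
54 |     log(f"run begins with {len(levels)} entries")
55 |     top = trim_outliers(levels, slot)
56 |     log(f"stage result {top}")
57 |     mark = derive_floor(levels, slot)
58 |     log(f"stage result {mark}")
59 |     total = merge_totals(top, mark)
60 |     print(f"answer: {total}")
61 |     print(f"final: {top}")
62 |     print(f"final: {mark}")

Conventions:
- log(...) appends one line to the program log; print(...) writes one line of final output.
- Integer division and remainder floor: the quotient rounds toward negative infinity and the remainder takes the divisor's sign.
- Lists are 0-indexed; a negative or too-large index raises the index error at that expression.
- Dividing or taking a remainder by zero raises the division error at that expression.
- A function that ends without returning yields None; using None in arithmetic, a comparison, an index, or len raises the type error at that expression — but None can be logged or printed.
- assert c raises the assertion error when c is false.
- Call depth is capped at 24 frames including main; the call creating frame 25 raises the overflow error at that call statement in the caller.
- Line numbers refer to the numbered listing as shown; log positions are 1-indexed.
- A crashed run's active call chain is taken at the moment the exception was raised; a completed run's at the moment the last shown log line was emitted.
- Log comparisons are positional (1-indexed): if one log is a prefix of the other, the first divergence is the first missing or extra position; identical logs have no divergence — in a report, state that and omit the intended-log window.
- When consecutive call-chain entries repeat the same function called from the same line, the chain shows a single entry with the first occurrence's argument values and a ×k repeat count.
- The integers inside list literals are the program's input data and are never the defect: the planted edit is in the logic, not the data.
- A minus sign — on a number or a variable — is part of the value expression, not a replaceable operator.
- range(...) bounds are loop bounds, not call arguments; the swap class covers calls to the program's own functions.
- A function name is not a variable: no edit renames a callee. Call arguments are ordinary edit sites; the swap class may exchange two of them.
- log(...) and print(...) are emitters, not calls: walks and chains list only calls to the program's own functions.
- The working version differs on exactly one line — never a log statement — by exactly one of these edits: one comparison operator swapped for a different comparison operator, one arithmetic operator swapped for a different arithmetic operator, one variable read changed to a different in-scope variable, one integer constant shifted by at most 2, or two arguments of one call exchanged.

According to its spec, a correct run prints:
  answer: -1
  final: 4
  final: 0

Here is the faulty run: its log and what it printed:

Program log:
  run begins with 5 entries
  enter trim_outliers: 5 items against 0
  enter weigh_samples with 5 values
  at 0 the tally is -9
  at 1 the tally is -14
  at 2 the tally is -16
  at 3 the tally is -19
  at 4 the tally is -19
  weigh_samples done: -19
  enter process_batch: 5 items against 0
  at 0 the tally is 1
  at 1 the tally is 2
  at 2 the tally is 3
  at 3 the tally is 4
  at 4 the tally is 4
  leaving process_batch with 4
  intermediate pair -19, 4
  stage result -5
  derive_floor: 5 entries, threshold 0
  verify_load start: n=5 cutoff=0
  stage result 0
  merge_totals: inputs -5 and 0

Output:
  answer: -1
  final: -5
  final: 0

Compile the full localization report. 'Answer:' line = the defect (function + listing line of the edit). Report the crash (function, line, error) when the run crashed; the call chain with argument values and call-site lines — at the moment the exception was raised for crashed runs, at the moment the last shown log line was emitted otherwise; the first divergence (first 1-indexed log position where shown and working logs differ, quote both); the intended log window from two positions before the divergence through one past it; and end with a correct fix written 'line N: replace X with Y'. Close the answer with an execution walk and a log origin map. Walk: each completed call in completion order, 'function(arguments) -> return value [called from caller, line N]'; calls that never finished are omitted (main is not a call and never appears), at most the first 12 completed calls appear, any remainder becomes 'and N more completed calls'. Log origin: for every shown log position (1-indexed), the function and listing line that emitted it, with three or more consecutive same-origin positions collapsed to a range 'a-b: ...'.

Answer: the defect is in weigh_samples at line 5.
Key fact: At log position 4 the runs split — shown 'at 0 the tally is -9', but the working version logs 'at 0 the tally is 9'.
Call chain: main -> merge_totals(-5, 0) (called at line 59).
First divergence: position 4 — the shown line 'at 0 the tally is -9' should read 'at 0 the tally is 9'.
Intended log window:
  2: enter trim_outliers: 5 items against 0
  3: enter weigh_samples with 5 values
  4: at 0 the tally is 9
  5: at 1 the tally is 14
Execution walk:
  weigh_samples([9, 5, 2, 3, 0]) -> -19  [called from trim_outliers, line 27]
  process_batch([9, 5, 2, 3, 0], 0) -> 4  [called from trim_outliers, line 28]
  trim_outliers([9, 5, 2, 3, 0], 0) -> -5  [called from main, line 55]
  verify_load([9, 5, 2, 3, 0], 0) -> 4  [called from derive_floor, line 41]
  derive_floor([9, 5, 2, 3, 0], 0) -> 0  [called from main, line 57]
  merge_totals(-5, 0) -> -1  [called from main, line 59]
Log line origins:
  1: emitted by main (line 54)
  2: emitted by trim_outliers (line 26)
  3: emitted by weigh_samples (line 2)
  4-8: emitted by weigh_samples (line 6)
  9: emitted by weigh_samples (line 7)
  10: emitted by process_batch (line 11)
  11-15: emitted by process_batch (line 16)
  16: emitted by process_batch (line 17)
  17: emitted by trim_outliers (line 29)
  18: emitted by main (line 56)
  19: emitted by derive_floor (line 40)
  20: emitted by verify_load (line 34)
  21: emitted by main (line 58)
  22: emitted by merge_totals (line 46)
A correct fix: line 5: replace `-` with `+`.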